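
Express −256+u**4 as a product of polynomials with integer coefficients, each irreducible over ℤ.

(u+4)(u−4)(u**2+16)

(u)⁴ − (4)⁴ = ((u)² − (4)²)((u)² + (4)²); the first factor splits again, the second (u**2+16) is irreducible.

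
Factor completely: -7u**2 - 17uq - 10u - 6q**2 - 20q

Group: -u(7u + 3q + 10) - 2q(7u + 3q + 10); both groups contain (7u + 3q + 10).

-(u + 2q)(7u + 3q + 10)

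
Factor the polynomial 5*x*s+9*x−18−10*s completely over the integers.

(5*s+9)*(x−2)

Group as (5*x*s+9*x) + (−10*s−18) = x*(5*s+9) − 2*(5*s+9).
Both groups share the factor (5*s+9).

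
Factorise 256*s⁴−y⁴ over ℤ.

(4*s+y)*(4*s−y)*(16*s²+y²)

Difference of squares twice: with A = 4*s and B = y, A⁴ − B⁴ = (A² − B²)(A² + B²), and A² − B² factors again.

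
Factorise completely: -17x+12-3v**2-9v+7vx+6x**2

Group: -v(3v+2x-3) + (3x-4)(3v+2x-3); both groups contain (3v+2x-3).

-(3v+2x-3)(v-3x+4)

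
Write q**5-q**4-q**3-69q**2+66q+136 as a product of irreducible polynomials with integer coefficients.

(q+1)(q-2)(q-4)(q**2+4q+17)

By the rational root theorem, q = -1 is a root, giving the factor (q+1) and quotient q**4-2q**3+q**2-70q+136.
Next, q = 2 is a root, so (q-2) is a factor; dividing leaves q**3+q-68.
Then q = 4 is a root, so (q-4) is a factor; dividing leaves q**2+4q+17.
The quadratic q**2+4q+17 has discriminant -52 < 0 and is irreducible over ℤ.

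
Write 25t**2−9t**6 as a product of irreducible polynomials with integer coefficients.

Factor out t**2 first: what remains is −9t**4+25.
Recognize a difference of squares with the parts 5 and 3t**2.

−t**2(3t**2+5)(3t**2−5)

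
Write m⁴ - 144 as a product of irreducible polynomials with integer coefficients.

Substitute u = m² to get a quadratic in u, then factor.
m² + 12 is irreducible over ℤ (always positive, so no real roots).
m² - 12 is irreducible over ℤ (12 is not a perfect square).

(m² + 12)(m² - 12)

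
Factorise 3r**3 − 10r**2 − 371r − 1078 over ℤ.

Among the possible rational roots, r = −7 is a root, so (r + 7) is a factor; dividing leaves 3r**2 − 31r − 154.
The remaining quadratic factors as (3r + 11)(r − 14).

(3r + 11)(r + 7)(r − 14)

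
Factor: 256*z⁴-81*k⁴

(4*z-3*k)*(4*z+3*k)*(16*z²+9*k²)

Difference of squares twice: with A = 4*z and B = 3*k, A⁴ − B⁴ = (A² − B²)(A² + B²), and A² − B² factors again.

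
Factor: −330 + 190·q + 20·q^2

Pull out the common factor 10, then factor the remaining trinomial.

10·(2·q − 3)·(q + 11)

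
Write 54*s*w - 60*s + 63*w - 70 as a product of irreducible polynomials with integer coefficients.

Group as (54*s*w - 60*s) + (63*w - 70) = 6*s*(9*w - 10) + 7*(9*w - 10).
Both groups share the factor (9*w - 10).

(6*s + 7)*(9*w - 10)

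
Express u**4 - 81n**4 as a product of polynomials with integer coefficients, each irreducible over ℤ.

(u - 3n)(u + 3n)(u**2 + 9n**2)

(u)⁴ − (3n)⁴ = ((u)² − (3n)²)((u)² + (3n)²); the first factor splits again, the second (u**2 + 9n**2) is irreducible.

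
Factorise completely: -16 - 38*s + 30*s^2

Pull out the common factor 2, then factor the remaining trinomial.

2*(3*s + 1)*(5*s - 8)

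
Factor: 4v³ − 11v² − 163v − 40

Among the possible rational roots, v = −1/4 is a root, giving the factor (4v + 1) and quotient v² − 3v − 40.
The remaining quadratic factors as (v − 8)(v + 5).

(4v + 1)(v + 5)(v − 8)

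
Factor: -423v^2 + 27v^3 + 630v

9v(3v - 5)(v - 14)

Pull out the common factor 9v, then factor the remaining trinomial.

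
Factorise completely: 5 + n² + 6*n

(n + 1)*(n + 5)

Two integers with product 5 and sum 6 are 5 and 1.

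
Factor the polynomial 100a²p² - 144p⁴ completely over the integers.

Every term has a factor of 4p². Then 25a² - 36p² = (5a)² − (6p)².

4p²(5a + 6p)(5a - 6p)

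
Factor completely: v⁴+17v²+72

Substitute u = v² to get a quadratic in u, then factor.
v²+8 is irreducible over ℤ (always positive, so no real roots).
v²+9 is irreducible over ℤ (sum of squares).

(v²+8)(v²+9)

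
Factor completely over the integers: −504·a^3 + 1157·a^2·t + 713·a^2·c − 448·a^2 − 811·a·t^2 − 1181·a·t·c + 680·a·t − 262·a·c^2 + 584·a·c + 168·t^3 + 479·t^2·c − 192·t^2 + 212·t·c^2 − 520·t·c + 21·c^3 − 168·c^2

Group: 7·a·(−72·a^2 + 83·a·t + 71·a·c − 64·a − 21·t^2 − 52·t·c + 24·t − 7·c^2 + 56·c) + (−8·t − 3·c)·(−72·a^2 + 83·a·t + 71·a·c − 64·a − 21·t^2 − 52·t·c + 24·t − 7·c^2 + 56·c); both groups contain (−72·a^2 + 83·a·t + 71·a·c − 64·a − 21·t^2 − 52·t·c + 24·t − 7·c^2 + 56·c), so (7·a − 8·t − 3·c) is a factor with cofactor −72·a^2 + 83·a·t + 71·a·c − 64·a − 21·t^2 − 52·t·c + 24·t − 7·c^2 + 56·c.
The cofactor groups again: −72·a^2 + 83·a·t + 71·a·c − 64·a − 21·t^2 − 52·t·c + 24·t − 7·c^2 + 56·c = −9·a·(8·a − 3·t − 7·c) + (7·t + c − 8)·(8·a − 3·t − 7·c); both groups contain (8·a − 3·t − 7·c), giving −(9·a − 7·t − c + 8)·(8·a − 3·t − 7·c).

−(7·a − 8·t − 3·c)·(8·a − 3·t − 7·c)·(9·a − 7·t − c + 8)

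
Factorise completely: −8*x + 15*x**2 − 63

(3*x − 7)*(5*x + 9)

Need a pair with product 15·(−63) = −945 and sum −8: that's −35 and 27.
Split the middle term: 15*x**2 − 35*x + 27*x − 63 = 5*x*(3*x − 7) + 9*(3*x − 7).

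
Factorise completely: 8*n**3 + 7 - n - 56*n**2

(n - 7)*(8*n**2 - 1)

Group as (8*n**3 - n) + (-56*n**2 + 7) = n*(8*n**2 - 1) - 7*(8*n**2 - 1).
Both groups share the factor (8*n**2 - 1).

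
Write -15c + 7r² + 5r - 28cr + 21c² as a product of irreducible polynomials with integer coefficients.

Group: 7c(3c - r) + (-7r - 5)(3c - r); both groups contain (3c - r).

(3c - r)(7c - 7r - 5)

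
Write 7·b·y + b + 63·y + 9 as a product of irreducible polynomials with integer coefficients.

Group as (7·b·y + b) + (63·y + 9) = b·(7·y + 1) + 9·(7·y + 1).
Both groups share the factor (7·y + 1).

(7·y + 1)·(b + 9)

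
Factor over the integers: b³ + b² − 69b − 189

By the rational root theorem, b = −7 is a root, so (b + 7) divides it; the quotient is b² − 6b − 27.
The remaining quadratic factors as (b + 3)(b − 9).

(b + 3)(b + 7)(b − 9)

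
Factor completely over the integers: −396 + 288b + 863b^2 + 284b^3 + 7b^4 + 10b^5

(2b − 1)(5b + 6)(b + 2)(b^2 − 2b + 33)

Testing divisors of the constant over divisors of the leading coefficient, b = −6/5 is a root, so (5b + 6) is a factor; dividing leaves 2b^4 − b^3 + 58b^2 + 103b − 66.
Next, b = −2 is a root, so (b + 2) is a factor; dividing leaves 2b^3 − 5b^2 + 68b − 33.
Next, b = 1/2 is a root, so (2b − 1) divides it; the quotient is b^2 − 2b + 33.
The quadratic b^2 − 2b + 33 has discriminant −128 < 0 and is irreducible over ℤ.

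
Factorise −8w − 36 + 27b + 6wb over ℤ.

(2w + 9)(3b − 4)

Group as (6wb − 8w) + (27b − 36) = 2w(3b − 4) + 9(3b − 4).
Both groups share the factor (3b − 4).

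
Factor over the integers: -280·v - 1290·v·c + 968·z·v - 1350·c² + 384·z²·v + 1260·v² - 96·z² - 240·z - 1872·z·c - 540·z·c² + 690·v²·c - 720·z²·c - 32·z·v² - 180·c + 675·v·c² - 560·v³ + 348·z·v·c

Group: 8·v·(48·z² - 4·z·v + 36·z·c + 120·z - 70·v² - 45·v·c + 140·v + 90·c) + (-15·c - 2)·(48·z² - 4·z·v + 36·z·c + 120·z - 70·v² - 45·v·c + 140·v + 90·c); both groups contain (48·z² - 4·z·v + 36·z·c + 120·z - 70·v² - 45·v·c + 140·v + 90·c), so (8·v - 15·c - 2) is a factor with cofactor 48·z² - 4·z·v + 36·z·c + 120·z - 70·v² - 45·v·c + 140·v + 90·c.
The cofactor groups again: 48·z² - 4·z·v + 36·z·c + 120·z - 70·v² - 45·v·c + 140·v + 90·c = 12·z·(4·z - 5·v + 10) + (14·v + 9·c)·(4·z - 5·v + 10); both groups contain (4·z - 5·v + 10), giving (12·z + 14·v + 9·c)·(4·z - 5·v + 10).

(8·v - 15·c - 2)·(4·z - 5·v + 10)·(12·z + 14·v + 9·c)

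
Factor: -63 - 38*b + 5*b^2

Need a pair with product 5·(-63) = -315 and sum -38: that's -45 and 7.
Split the middle term: 5*b^2 - 45*b + 7*b - 63 = 5*b*(b - 9) + 7*(b - 9).

(5*b + 7)*(b - 9)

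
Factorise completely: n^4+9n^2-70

(n^2+14)(n^2-5)

Substitute u = n^2 to get a quadratic in u, then factor.
n^2+14 is irreducible over ℤ (always positive, so no real roots).
n^2-5 is irreducible over ℤ (5 is not a perfect square).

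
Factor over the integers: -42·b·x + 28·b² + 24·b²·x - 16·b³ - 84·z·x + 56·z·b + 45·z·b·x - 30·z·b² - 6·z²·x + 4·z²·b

(z - 8·b + 14)·(2·b - 3·x)·(2·z + b)

Group: z·(4·z·b - 6·z·x + 2·b² - 3·b·x) + (-8·b + 14)·(4·z·b - 6·z·x + 2·b² - 3·b·x); both groups contain (4·z·b - 6·z·x + 2·b² - 3·b·x), so (z - 8·b + 14) is a factor with cofactor 4·z·b - 6·z·x + 2·b² - 3·b·x.
The cofactor groups again: 4·z·b - 6·z·x + 2·b² - 3·b·x = 2·z·(2·b - 3·x) + b·(2·b - 3·x); both groups contain (2·b - 3·x), giving (2·z + b)·(2·b - 3·x).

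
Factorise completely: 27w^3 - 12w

Factor out 3w, leaving 9w^2 - 4, which is a difference of two squares.

3w(3w + 2)(3w - 2)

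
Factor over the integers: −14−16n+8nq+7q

(8n+7)(q−2)

Group as (8nq−16n) + (7q−14) = 8n(q−2) + 7(q−2).
Both groups share the factor (q−2).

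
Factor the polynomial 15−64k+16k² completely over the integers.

Need a pair with product 16·15 = 240 and sum −64: that's −4 and −60.
Split the middle term: 16k²−4k − 60k+15 = 4k(4k−1) − 15(4k−1).

(4k−1)(4k−15)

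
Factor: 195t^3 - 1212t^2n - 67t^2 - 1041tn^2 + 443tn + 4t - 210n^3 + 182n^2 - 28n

Group: 13t(15t^2 - 99tn - 4t - 42n^2 + 28n) + (5n - 1)(15t^2 - 99tn - 4t - 42n^2 + 28n); both groups contain (15t^2 - 99tn - 4t - 42n^2 + 28n), so (13t + 5n - 1) is a factor with cofactor 15t^2 - 99tn - 4t - 42n^2 + 28n.
The cofactor groups again: 15t^2 - 99tn - 4t - 42n^2 + 28n = 15t(t - 7n) + (6n - 4)(t - 7n); both groups contain (t - 7n), giving (15t + 6n - 4)(t - 7n).

(t - 7n)(13t + 5n - 1)(15t + 6n - 4)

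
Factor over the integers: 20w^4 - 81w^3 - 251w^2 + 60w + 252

Testing divisors of the constant over divisors of the leading coefficient, w = 6 is a root, so (w - 6) is a factor; dividing leaves 20w^3 + 39w^2 - 17w - 42.
Next, w = 1 is a root, so (w - 1) is a factor; dividing leaves 20w^2 + 59w + 42.
The remaining quadratic factors as (5w + 6)(4w + 7).

(4w + 7)(5w + 6)(w - 1)(w - 6)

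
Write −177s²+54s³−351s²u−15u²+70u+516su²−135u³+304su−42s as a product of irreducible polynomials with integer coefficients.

(2s−9u−7)(3s−5u)(9s−3u+2)

Group: 9s(6s²−37su−21s+45u²+35u) + (−3u+2)(6s²−37su−21s+45u²+35u); both groups contain (6s²−37su−21s+45u²+35u), so (9s−3u+2) is a factor with cofactor 6s²−37su−21s+45u²+35u.
The cofactor groups again: 6s²−37su−21s+45u²+35u = 3s(2s−9u−7) − 5u(2s−9u−7); both groups contain (2s−9u−7), giving (3s−5u)(2s−9u−7).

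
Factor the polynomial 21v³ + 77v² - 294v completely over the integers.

Pull out the common factor 7v, then factor the remaining trinomial.

7v(3v - 7)(v + 6)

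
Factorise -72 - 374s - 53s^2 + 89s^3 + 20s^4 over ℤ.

(4s + 9)(5s + 1)(s + 4)(s - 2)

Trying the rational-root candidates, s = 2 is a root, so (s - 2) divides it; the quotient is 20s^3 + 129s^2 + 205s + 36.
Next, s = -4 is a root, so (s + 4) divides it; the quotient is 20s^2 + 49s + 9.
The remaining quadratic factors as (5s + 1)(4s + 9).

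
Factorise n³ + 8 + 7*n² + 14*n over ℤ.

(n + 1)*(n + 2)*(n + 4)

Among the possible rational roots, n = -4 is a root, giving the factor (n + 4) and quotient n² + 3*n + 2.
The remaining quadratic factors as (n + 2)(n + 1).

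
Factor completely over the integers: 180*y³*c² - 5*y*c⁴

5*c²*y*(6*y - c)*(6*y + c)

Every term has a factor of 5*y*c². Then 36*y² - c² = (6*y)² − (c)².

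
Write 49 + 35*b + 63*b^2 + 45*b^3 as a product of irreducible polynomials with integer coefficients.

Group as (45*b^3 + 35*b) + (63*b^2 + 49) = 5*b*(9*b^2 + 7) + 7*(9*b^2 + 7).
Both groups share the factor (9*b^2 + 7).

(5*b + 7)*(9*b^2 + 7)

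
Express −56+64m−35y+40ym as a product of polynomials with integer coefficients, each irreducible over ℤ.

(5y+8)(8m−7)

Group as (40ym−35y) + (64m−56) = 5y(8m−7) + 8(8m−7).
Both groups share the factor (8m−7).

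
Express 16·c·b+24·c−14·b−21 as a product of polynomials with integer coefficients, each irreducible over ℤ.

(2·b+3)·(8·c−7)

Group as (16·c·b+24·c) + (−14·b−21) = 8·c·(2·b+3) − 7·(2·b+3).
Both groups share the factor (2·b+3).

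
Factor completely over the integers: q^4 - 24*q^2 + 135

(q + 3)*(q - 3)*(q^2 - 15)

Substitute u = q^2 to get a quadratic in u, then factor.
q^2 - 9 is a difference of squares.
q^2 - 15 is irreducible over ℤ (15 is not a perfect square).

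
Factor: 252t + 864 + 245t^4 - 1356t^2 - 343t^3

(5t + 8)(7t + 6)(7t - 6)(t - 3)

By the rational root theorem, t = 6/7 is a root, so (7t - 6) is a factor; dividing leaves 35t^3 - 19t^2 - 210t - 144.
Next, t = -6/7 is a root, so (7t + 6) is a factor; dividing leaves 5t^2 - 7t - 24.
The remaining quadratic factors as (5t + 8)(t - 3).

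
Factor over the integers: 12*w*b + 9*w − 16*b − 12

(3*w − 4)*(4*b + 3)

Group as (12*w*b + 9*w) + (−16*b − 12) = 3*w*(4*b + 3) − 4*(4*b + 3).
Both groups share the factor (4*b + 3).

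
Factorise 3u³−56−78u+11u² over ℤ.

(3u+2)(u+7)(u−4)

Trying the rational-root candidates, u = −7 is a root, so (u+7) divides it; the quotient is 3u²−10u−8.
The remaining quadratic factors as (u−4)(3u+2).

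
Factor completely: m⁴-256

Write as (m²)² − (16)², then factor m²-16 once more.

(m+4)(m-4)(m²+16)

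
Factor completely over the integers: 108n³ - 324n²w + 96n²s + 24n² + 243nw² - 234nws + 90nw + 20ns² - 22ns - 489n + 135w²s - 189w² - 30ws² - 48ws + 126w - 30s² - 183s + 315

Group: 9n(12n² - 36nw + 4ns + 12n + 27w² - 6ws - 18w - 6s - 45) + (5s - 7)(12n² - 36nw + 4ns + 12n + 27w² - 6ws - 18w - 6s - 45); both groups contain (12n² - 36nw + 4ns + 12n + 27w² - 6ws - 18w - 6s - 45), so (9n + 5s - 7) is a factor with cofactor 12n² - 36nw + 4ns + 12n + 27w² - 6ws - 18w - 6s - 45.
The cofactor groups again: 12n² - 36nw + 4ns + 12n + 27w² - 6ws - 18w - 6s - 45 = 6n(2n - 3w - 3) + (-9w + 2s + 15)(2n - 3w - 3); both groups contain (2n - 3w - 3), giving (6n - 9w + 2s + 15)(2n - 3w - 3).

(2n - 3w - 3)(6n - 9w + 2s + 15)(9n + 5s - 7)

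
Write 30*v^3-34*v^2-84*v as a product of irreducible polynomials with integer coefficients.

2*v*(3*v-7)*(5*v+6)

Pull out the common factor 2*v, then factor the remaining trinomial.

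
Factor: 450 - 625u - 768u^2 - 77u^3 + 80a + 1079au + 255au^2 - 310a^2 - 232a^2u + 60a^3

Group: 2a(30a^2 - 101au - 20a + 77u^2 + 75u - 50) + (-u - 9)(30a^2 - 101au - 20a + 77u^2 + 75u - 50); both groups contain (30a^2 - 101au - 20a + 77u^2 + 75u - 50), so (2a - u - 9) is a factor with cofactor 30a^2 - 101au - 20a + 77u^2 + 75u - 50.
The cofactor groups again: 30a^2 - 101au - 20a + 77u^2 + 75u - 50 = 6a(5a - 11u + 5) + (-7u - 10)(5a - 11u + 5); both groups contain (5a - 11u + 5), giving (6a - 7u - 10)(5a - 11u + 5).

(2a - u - 9)(5a - 11u + 5)(6a - 7u - 10)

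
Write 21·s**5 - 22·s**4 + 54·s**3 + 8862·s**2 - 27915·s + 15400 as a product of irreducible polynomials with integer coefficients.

(3·s - 7)·(7·s - 5)·(s + 8)·(s**2 - 6·s + 55)

Among the possible rational roots, s = -8 is a root, giving the factor (s + 8) and quotient 21·s**4 - 190·s**3 + 1574·s**2 - 3730·s + 1925.
Next, s = 5/7 is a root, giving the factor (7·s - 5) and quotient 3·s**3 - 25·s**2 + 207·s - 385.
Continuing, s = 7/3 is a root, giving the factor (3·s - 7) and quotient s**2 - 6·s + 55.
The quadratic s**2 - 6·s + 55 has discriminant -184 < 0 and is irreducible over ℤ.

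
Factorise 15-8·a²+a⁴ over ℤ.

Substitute u = a² to get a quadratic in u, then factor.
a²-5 is irreducible over ℤ (5 is not a perfect square).
a²-3 is irreducible over ℤ (3 is not a perfect square).

(a²-3)·(a²-5)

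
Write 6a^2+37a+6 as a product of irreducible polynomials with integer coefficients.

(6a+1)(a+6)

Need a pair with product 6·6 = 36 and sum 37: that's 1 and 36.
Split the middle term: 6a^2+a + 36a+6 = a(6a+1) + 6(6a+1).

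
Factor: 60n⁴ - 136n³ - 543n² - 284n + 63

(2n - 9)(5n + 7)(6n - 1)(n + 1)

Among the possible rational roots, n = 9/2 is a root, so (2n - 9) is a factor; dividing leaves 30n³ + 67n² + 30n - 7.
Then n = -1 is a root, so (n + 1) is a factor; dividing leaves 30n² + 37n - 7.
The remaining quadratic factors as (6n - 1)(5n + 7).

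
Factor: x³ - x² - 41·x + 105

(x + 7)·(x - 3)·(x - 5)

Among the possible rational roots, x = 5 is a root, so (x - 5) is a factor; dividing leaves x² + 4·x - 21.
The remaining quadratic factors as (x - 3)(x + 7).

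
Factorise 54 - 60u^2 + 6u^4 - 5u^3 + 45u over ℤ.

By the rational root theorem, u = 3 is a root, so (u - 3) divides it; the quotient is 6u^3 + 13u^2 - 21u - 18.
Then u = -2/3 is a root, so (3u + 2) is a factor; dividing leaves 2u^2 + 3u - 9.
The remaining quadratic factors as (u + 3)(2u - 3).

(2u - 3)(3u + 2)(u + 3)(u - 3)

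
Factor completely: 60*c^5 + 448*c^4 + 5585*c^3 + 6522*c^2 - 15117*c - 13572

Trying the rational-root candidates, c = 3/2 is a root, so (2*c - 3) is a factor; dividing leaves 30*c^4 + 269*c^3 + 3196*c^2 + 8055*c + 4524.
Then c = -13/6 is a root, so (6*c + 13) divides it; the quotient is 5*c^3 + 34*c^2 + 459*c + 348.
Next, c = -4/5 is a root, so (5*c + 4) divides it; the quotient is c^2 + 6*c + 87.
The quadratic c^2 + 6*c + 87 has discriminant -312 < 0 and is irreducible over ℤ.

(2*c - 3)*(5*c + 4)*(6*c + 13)*(c^2 + 6*c + 87)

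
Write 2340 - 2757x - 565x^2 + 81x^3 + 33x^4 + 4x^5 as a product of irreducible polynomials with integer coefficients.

Trying the rational-root candidates, x = 3/4 is a root, so (4x - 3) is a factor; dividing leaves x^4 + 9x^3 + 27x^2 - 121x - 780.
Next, x = 4 is a root, giving the factor (x - 4) and quotient x^3 + 13x^2 + 79x + 195.
Then x = -5 is a root, so (x + 5) is a factor; dividing leaves x^2 + 8x + 39.
The quadratic x^2 + 8x + 39 has discriminant -92 < 0 and is irreducible over ℤ.

(4x - 3)(x + 5)(x - 4)(x^2 + 8x + 39)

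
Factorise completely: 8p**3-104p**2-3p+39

Group as (8p**3-3p) + (-104p**2+39) = p(8p**2-3) - 13(8p**2-3).
Both groups share the factor (8p**2-3).

(p-13)(8p**2-3)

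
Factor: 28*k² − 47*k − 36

Need a pair with product 28·(−36) = −1008 and sum −47: that's −63 and 16.
Split the middle term: 28*k² − 63*k + 16*k − 36 = 7*k*(4*k − 9) + 4*(4*k − 9).

(4*k − 9)*(7*k + 4)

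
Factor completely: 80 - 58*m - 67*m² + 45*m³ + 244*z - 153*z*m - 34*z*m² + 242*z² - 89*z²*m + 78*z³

(6*z - 5*m + 8)*(z - m + 1)*(13*z + 9*m + 10)

Group: z*(78*z² - 11*z*m + 164*z - 45*m² + 22*m + 80) + (-m + 1)*(78*z² - 11*z*m + 164*z - 45*m² + 22*m + 80); both groups contain (78*z² - 11*z*m + 164*z - 45*m² + 22*m + 80), so (z - m + 1) is a factor with cofactor 78*z² - 11*z*m + 164*z - 45*m² + 22*m + 80.
The cofactor groups again: 78*z² - 11*z*m + 164*z - 45*m² + 22*m + 80 = 6*z*(13*z + 9*m + 10) + (-5*m + 8)*(13*z + 9*m + 10); both groups contain (13*z + 9*m + 10), giving (6*z - 5*m + 8)*(13*z + 9*m + 10).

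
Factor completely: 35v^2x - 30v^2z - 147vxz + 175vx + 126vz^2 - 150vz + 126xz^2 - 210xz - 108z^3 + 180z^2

Group: v(35vx - 30vz - 42xz + 36z^2) + (-3z + 5)(35vx - 30vz - 42xz + 36z^2); both groups contain (35vx - 30vz - 42xz + 36z^2), so (v - 3z + 5) is a factor with cofactor 35vx - 30vz - 42xz + 36z^2.
The cofactor groups again: 35vx - 30vz - 42xz + 36z^2 = 5v(7x - 6z) - 6z(7x - 6z); both groups contain (7x - 6z), giving (5v - 6z)(7x - 6z).

(5v - 6z)(7x - 6z)(v - 3z + 5)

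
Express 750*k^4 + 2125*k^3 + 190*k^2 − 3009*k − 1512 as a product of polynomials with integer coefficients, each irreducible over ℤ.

Among the possible rational roots, k = −8/5 is a root, giving the factor (5*k + 8) and quotient 150*k^3 + 185*k^2 − 258*k − 189.
Continuing, k = −3/5 is a root, so (5*k + 3) is a factor; dividing leaves 30*k^2 + 19*k − 63.
The remaining quadratic factors as (6*k − 7)(5*k + 9).

(5*k + 3)*(5*k + 8)*(5*k + 9)*(6*k − 7)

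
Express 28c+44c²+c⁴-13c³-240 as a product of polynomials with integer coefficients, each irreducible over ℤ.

(c+2)(c-4)(c-5)(c-6)

Among the possible rational roots, c = 4 is a root, so (c-4) divides it; the quotient is c³-9c²+8c+60.
Then c = 6 is a root, giving the factor (c-6) and quotient c²-3c-10.
The remaining quadratic factors as (c-5)(c+2).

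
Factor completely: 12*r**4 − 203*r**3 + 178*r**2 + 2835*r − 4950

(3*r − 11)*(4*r + 15)*(r − 15)*(r − 2)

By the rational root theorem, r = 11/3 is a root, so (3*r − 11) is a factor; dividing leaves 4*r**3 − 53*r**2 − 135*r + 450.
Then r = 2 is a root, giving the factor (r − 2) and quotient 4*r**2 − 45*r − 225.
The remaining quadratic factors as (4*r + 15)(r − 15).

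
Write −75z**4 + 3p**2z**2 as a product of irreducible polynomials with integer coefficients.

Pull out the common factor 3z**2; p**2 − 25z**2 is a difference of squares.

3z**2(p + 5z)(p − 5z)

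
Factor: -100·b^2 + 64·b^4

Every term has a factor of 4·b^2. Then 16·b^2 - 25 = (4·b)² − (5)².

4·b^2·(4·b + 5)·(4·b - 5)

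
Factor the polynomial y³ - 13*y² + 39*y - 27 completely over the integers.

(y - 1)*(y - 3)*(y - 9)

Among the possible rational roots, y = 1 is a root, so (y - 1) divides it; the quotient is y² - 12*y + 27.
The remaining quadratic factors as (y - 9)(y - 3).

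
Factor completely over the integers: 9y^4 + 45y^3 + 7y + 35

(y + 5)(9y^3 + 7)

Group as (9y^4 + 7y) + (45y^3 + 35) = y(9y^3 + 7) + 5(9y^3 + 7).
Both groups share the factor (9y^3 + 7).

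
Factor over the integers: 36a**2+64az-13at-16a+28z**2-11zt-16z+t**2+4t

Group: 4a(9a+7z-t-4) + (4z-t)(9a+7z-t-4); both groups contain (9a+7z-t-4).

(4a+4z-t)(9a+7z-t-4)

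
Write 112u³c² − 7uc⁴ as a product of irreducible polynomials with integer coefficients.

7c²u(4u − c)(4u + c)

Factor out 7uc², leaving 16u² − c², which is a difference of two squares.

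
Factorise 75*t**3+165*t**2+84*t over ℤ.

3*t*(5*t+4)*(5*t+7)

Pull out the common factor 3*t, then factor the remaining trinomial.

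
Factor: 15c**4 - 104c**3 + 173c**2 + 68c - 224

(3c - 7)(5c - 8)(c + 1)(c - 4)

Trying the rational-root candidates, c = -1 is a root, giving the factor (c + 1) and quotient 15c**3 - 119c**2 + 292c - 224.
Continuing, c = 8/5 is a root, so (5c - 8) divides it; the quotient is 3c**2 - 19c + 28.
The remaining quadratic factors as (c - 4)(3c - 7).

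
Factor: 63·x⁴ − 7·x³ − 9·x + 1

(9·x − 1)·(7·x³ − 1)

Group as (63·x⁴ − 9·x) + (−7·x³ + 1) = 9·x·(7·x³ − 1) − (7·x³ − 1).
Both groups share the factor (7·x³ − 1).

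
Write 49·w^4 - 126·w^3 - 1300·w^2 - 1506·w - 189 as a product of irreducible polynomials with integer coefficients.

Trying the rational-root candidates, w = -1/7 is a root, giving the factor (7·w + 1) and quotient 7·w^3 - 19·w^2 - 183·w - 189.
Continuing, w = -3 is a root, so (w + 3) is a factor; dividing leaves 7·w^2 - 40·w - 63.
The remaining quadratic factors as (7·w + 9)(w - 7).

(7·w + 1)·(7·w + 9)·(w + 3)·(w - 7)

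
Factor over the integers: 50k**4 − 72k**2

Every term has a factor of 2k**2. Then 25k**2 − 36 = (5k)² − (6)².

2k**2(5k + 6)(5k − 6)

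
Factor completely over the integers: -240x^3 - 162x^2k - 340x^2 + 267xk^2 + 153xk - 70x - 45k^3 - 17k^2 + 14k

Group: 5x(-48x^2 - 42xk - 68x + 45k^2 + 17k - 14) - k(-48x^2 - 42xk - 68x + 45k^2 + 17k - 14); both groups contain (-48x^2 - 42xk - 68x + 45k^2 + 17k - 14), so (5x - k) is a factor with cofactor -48x^2 - 42xk - 68x + 45k^2 + 17k - 14.
The cofactor groups again: -48x^2 - 42xk - 68x + 45k^2 + 17k - 14 = -8x(6x + 9k + 7) + (5k - 2)(6x + 9k + 7); both groups contain (6x + 9k + 7), giving -(8x - 5k + 2)(6x + 9k + 7).

-(8x - 5k + 2)(5x - k)(6x + 9k + 7)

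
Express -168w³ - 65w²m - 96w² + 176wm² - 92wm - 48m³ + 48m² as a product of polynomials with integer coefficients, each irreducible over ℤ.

-(8w - 3m)(7w - 4m + 4)(3w + 4m)

Group: 8w(-21w² - 16wm - 12w + 16m² - 16m) - 3m(-21w² - 16wm - 12w + 16m² - 16m); both groups contain (-21w² - 16wm - 12w + 16m² - 16m), so (8w - 3m) is a factor with cofactor -21w² - 16wm - 12w + 16m² - 16m.
The cofactor groups again: -21w² - 16wm - 12w + 16m² - 16m = -7w(3w + 4m) + (4m - 4)(3w + 4m); both groups contain (3w + 4m), giving -(7w - 4m + 4)(3w + 4m).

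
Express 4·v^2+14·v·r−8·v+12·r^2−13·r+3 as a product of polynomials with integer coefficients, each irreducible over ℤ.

(2·v+3·r−1)·(2·v+4·r−3)

Group: 2·v·(2·v+4·r−3) + (3·r−1)·(2·v+4·r−3); both groups contain (2·v+4·r−3).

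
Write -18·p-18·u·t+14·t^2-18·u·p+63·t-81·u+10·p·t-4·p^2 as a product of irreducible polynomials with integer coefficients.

-(2·p+2·t+9)·(9·u+2·p-7·t)

Group: -9·u·(2·p+2·t+9) + (-2·p+7·t)·(2·p+2·t+9); both groups contain (2·p+2·t+9).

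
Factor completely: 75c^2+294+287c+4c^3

Trying the rational-root candidates, c = −3 is a root, so (c+3) divides it; the quotient is 4c^2+63c+98.
The remaining quadratic factors as (4c+7)(c+14).

(4c+7)(c+14)(c+3)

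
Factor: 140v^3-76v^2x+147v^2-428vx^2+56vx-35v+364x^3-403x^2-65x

Group: 7v(20v^2-48vx+21v+28x^2-31x-5) + 13x(20v^2-48vx+21v+28x^2-31x-5); both groups contain (20v^2-48vx+21v+28x^2-31x-5), so (7v+13x) is a factor with cofactor 20v^2-48vx+21v+28x^2-31x-5.
The cofactor groups again: 20v^2-48vx+21v+28x^2-31x-5 = 5v(4v-4x+5) + (-7x-1)(4v-4x+5); both groups contain (4v-4x+5), giving (5v-7x-1)(4v-4x+5).

(4v-4x+5)(5v-7x-1)(7v+13x)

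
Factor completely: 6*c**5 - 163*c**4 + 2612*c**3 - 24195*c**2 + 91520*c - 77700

(6*c - 7)*(c - 10)*(c - 6)*(c**2 - 10*c + 185)

Testing divisors of the constant over divisors of the leading coefficient, c = 10 is a root, so (c - 10) divides it; the quotient is 6*c**4 - 103*c**3 + 1582*c**2 - 8375*c + 7770.
Next, c = 6 is a root, so (c - 6) is a factor; dividing leaves 6*c**3 - 67*c**2 + 1180*c - 1295.
Then c = 7/6 is a root, so (6*c - 7) divides it; the quotient is c**2 - 10*c + 185.
The quadratic c**2 - 10*c + 185 has discriminant -640 < 0 and is irreducible over ℤ.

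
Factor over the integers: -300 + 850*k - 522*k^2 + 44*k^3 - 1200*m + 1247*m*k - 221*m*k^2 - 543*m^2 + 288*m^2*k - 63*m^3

-(3*m - 11*k + 15)*(7*m - 4*k + 2)*(3*m - k + 10)

Group: 7*m*(-9*m^2 + 36*m*k - 75*m - 11*k^2 + 125*k - 150) + (-4*k + 2)*(-9*m^2 + 36*m*k - 75*m - 11*k^2 + 125*k - 150); both groups contain (-9*m^2 + 36*m*k - 75*m - 11*k^2 + 125*k - 150), so (7*m - 4*k + 2) is a factor with cofactor -9*m^2 + 36*m*k - 75*m - 11*k^2 + 125*k - 150.
The cofactor groups again: -9*m^2 + 36*m*k - 75*m - 11*k^2 + 125*k - 150 = -3*m*(3*m - k + 10) + (11*k - 15)*(3*m - k + 10); both groups contain (3*m - k + 10), giving -(3*m - 11*k + 15)*(3*m - k + 10).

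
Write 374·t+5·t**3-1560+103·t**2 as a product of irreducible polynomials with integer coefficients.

(5·t-12)·(t+10)·(t+13)

Trying the rational-root candidates, t = -13 is a root, giving the factor (t+13) and quotient 5·t**2+38·t-120.
The remaining quadratic factors as (t+10)(5·t-12).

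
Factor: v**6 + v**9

v**6(v + 1)(v**2 - v + 1)

Every term has a factor of v**6; factoring it out leaves v**3 + 1.
Recognize a sum of cubes with the parts 1 and v.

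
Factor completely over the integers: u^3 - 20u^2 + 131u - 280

Testing divisors of the constant over divisors of the leading coefficient, u = 8 is a root, so (u - 8) is a factor; dividing leaves u^2 - 12u + 35.
The remaining quadratic factors as (u - 7)(u - 5).

(u - 5)(u - 7)(u - 8)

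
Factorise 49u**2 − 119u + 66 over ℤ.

(7u − 11)(7u − 6)

Need a pair with product 49·66 = 3234 and sum −119: that's −42 and −77.
Split the middle term: 49u**2 − 42u − 77u + 66 = 7u(7u − 6) − 11(7u − 6).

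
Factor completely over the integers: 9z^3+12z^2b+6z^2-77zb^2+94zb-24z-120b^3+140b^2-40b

Group: 3z(3z^2-zb+2z-24b^2+28b-8) + 5b(3z^2-zb+2z-24b^2+28b-8); both groups contain (3z^2-zb+2z-24b^2+28b-8), so (3z+5b) is a factor with cofactor 3z^2-zb+2z-24b^2+28b-8.
The cofactor groups again: 3z^2-zb+2z-24b^2+28b-8 = 3z(z-3b+2) + (8b-4)(z-3b+2); both groups contain (z-3b+2), giving (3z+8b-4)(z-3b+2).

(z-3b+2)(3z+5b)(3z+8b-4)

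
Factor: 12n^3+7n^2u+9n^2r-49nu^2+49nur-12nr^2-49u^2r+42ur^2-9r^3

Group: 4n(3n^2+7nu+7ur-3r^2) + (-7u+3r)(3n^2+7nu+7ur-3r^2); both groups contain (3n^2+7nu+7ur-3r^2), so (4n-7u+3r) is a factor with cofactor 3n^2+7nu+7ur-3r^2.
The cofactor groups again: 3n^2+7nu+7ur-3r^2 = n(3n+7u-3r) + r(3n+7u-3r); both groups contain (3n+7u-3r), giving (n+r)(3n+7u-3r).

(3n+7u-3r)(4n-7u+3r)(n+r)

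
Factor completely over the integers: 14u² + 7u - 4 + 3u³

Trying the rational-root candidates, u = -1 is a root, so (u + 1) divides it; the quotient is 3u² + 11u - 4.
The remaining quadratic factors as (3u - 1)(u + 4).

(3u - 1)(u + 1)(u + 4)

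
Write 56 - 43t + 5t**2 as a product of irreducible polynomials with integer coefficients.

(5t - 8)(t - 7)

Need a pair with product 5·56 = 280 and sum -43: that's -35 and -8.
Split the middle term: 5t**2 - 35t - 8t + 56 = 5t(t - 7) - 8(t - 7).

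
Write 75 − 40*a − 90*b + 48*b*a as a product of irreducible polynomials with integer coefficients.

(6*b − 5)*(8*a − 15)

Group as (48*b*a − 90*b) + (−40*a + 75) = 6*b*(8*a − 15) − 5*(8*a − 15).
Both groups share the factor (8*a − 15).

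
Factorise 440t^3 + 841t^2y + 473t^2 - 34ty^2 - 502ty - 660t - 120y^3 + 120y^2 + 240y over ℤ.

Group: 8t(55t^2 + 2ty - 44t - 8y^2 + 16y) + (15y + 15)(55t^2 + 2ty - 44t - 8y^2 + 16y); both groups contain (55t^2 + 2ty - 44t - 8y^2 + 16y), so (8t + 15y + 15) is a factor with cofactor 55t^2 + 2ty - 44t - 8y^2 + 16y.
The cofactor groups again: 55t^2 + 2ty - 44t - 8y^2 + 16y = 11t(5t + 2y - 4) - 4y(5t + 2y - 4); both groups contain (5t + 2y - 4), giving (11t - 4y)(5t + 2y - 4).

(11t - 4y)(5t + 2y - 4)(8t + 15y + 15)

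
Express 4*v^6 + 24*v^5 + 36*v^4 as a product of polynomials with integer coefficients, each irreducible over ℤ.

Pull out the common factor 4*v^4, leaving v^2 + 6*v + 9.
Recognize a perfect-square trinomial with the parts v and 3.

4*v^4*(v + 3)^2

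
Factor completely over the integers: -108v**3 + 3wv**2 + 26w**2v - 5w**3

-(w - 3v)(w - 4v)(5w + 9v)

Group: w(-5w**2 + 6wv + 27v**2) - 4v(-5w**2 + 6wv + 27v**2); both groups contain (-5w**2 + 6wv + 27v**2), so (w - 4v) is a factor with cofactor -5w**2 + 6wv + 27v**2.
The cofactor groups again: -5w**2 + 6wv + 27v**2 = -w(5w + 9v) + 3v(5w + 9v); both groups contain (5w + 9v), giving -(w - 3v)(5w + 9v).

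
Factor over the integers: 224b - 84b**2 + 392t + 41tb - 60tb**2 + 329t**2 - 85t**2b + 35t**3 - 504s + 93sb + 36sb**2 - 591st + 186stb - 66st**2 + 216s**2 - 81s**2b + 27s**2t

(t - 3b + 8)(9s - 7t - 4b)(3s - 5t - 7)

Group: 3s(9st - 27sb + 72s - 7t**2 + 17tb - 56t + 12b**2 - 32b) + (-5t - 7)(9st - 27sb + 72s - 7t**2 + 17tb - 56t + 12b**2 - 32b); both groups contain (9st - 27sb + 72s - 7t**2 + 17tb - 56t + 12b**2 - 32b), so (3s - 5t - 7) is a factor with cofactor 9st - 27sb + 72s - 7t**2 + 17tb - 56t + 12b**2 - 32b.
The cofactor groups again: 9st - 27sb + 72s - 7t**2 + 17tb - 56t + 12b**2 - 32b = t(9s - 7t - 4b) + (-3b + 8)(9s - 7t - 4b); both groups contain (9s - 7t - 4b), giving (t - 3b + 8)(9s - 7t - 4b).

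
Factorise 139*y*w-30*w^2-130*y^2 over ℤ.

Group: -10*y*(13*y-10*w) + 3*w*(13*y-10*w); both groups contain (13*y-10*w).

-(13*y-10*w)*(10*y-3*w)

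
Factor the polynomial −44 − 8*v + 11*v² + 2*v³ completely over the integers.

(2*v + 11)*(v + 2)*(v − 2)

Trying the rational-root candidates, v = −11/2 is a root, giving the factor (2*v + 11) and quotient v² − 4.
The remaining quadratic factors as (v − 2)(v + 2).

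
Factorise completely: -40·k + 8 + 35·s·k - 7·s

(5·k - 1)·(7·s - 8)

Group as (35·s·k - 7·s) + (-40·k + 8) = 7·s·(5·k - 1) - 8·(5·k - 1).
Both groups share the factor (5·k - 1).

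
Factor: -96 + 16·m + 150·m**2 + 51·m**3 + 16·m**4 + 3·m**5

(3·m - 2)·(m + 1)·(m + 4)·(m**2 + m + 12)

Trying the rational-root candidates, m = -1 is a root, so (m + 1) is a factor; dividing leaves 3·m**4 + 13·m**3 + 38·m**2 + 112·m - 96.
Next, m = 2/3 is a root, giving the factor (3·m - 2) and quotient m**3 + 5·m**2 + 16·m + 48.
Then m = -4 is a root, giving the factor (m + 4) and quotient m**2 + m + 12.
The quadratic m**2 + m + 12 has discriminant -47 < 0 and is irreducible over ℤ.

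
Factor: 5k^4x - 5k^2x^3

5k^2x(k + x)(k - x)

Pull out the common factor 5k^2x; k^2 - x^2 is a difference of squares.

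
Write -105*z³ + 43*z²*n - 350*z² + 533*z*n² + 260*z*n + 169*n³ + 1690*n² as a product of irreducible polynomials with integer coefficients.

-(5*z - 13*n)*(7*z + 13*n)*(3*z + n + 10)

Group: 7*z*(-15*z² + 34*z*n - 50*z + 13*n² + 130*n) + 13*n*(-15*z² + 34*z*n - 50*z + 13*n² + 130*n); both groups contain (-15*z² + 34*z*n - 50*z + 13*n² + 130*n), so (7*z + 13*n) is a factor with cofactor -15*z² + 34*z*n - 50*z + 13*n² + 130*n.
The cofactor groups again: -15*z² + 34*z*n - 50*z + 13*n² + 130*n = -5*z*(3*z + n + 10) + 13*n*(3*z + n + 10); both groups contain (3*z + n + 10), giving -(5*z - 13*n)*(3*z + n + 10).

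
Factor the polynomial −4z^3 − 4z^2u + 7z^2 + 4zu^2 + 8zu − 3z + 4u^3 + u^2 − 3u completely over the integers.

−(z − u − 1)(4z + 4u − 3)(z + u)

Group: z(−4z^2 + 7z + 4u^2 + u − 3) + u(−4z^2 + 7z + 4u^2 + u − 3); both groups contain (−4z^2 + 7z + 4u^2 + u − 3), so (z + u) is a factor with cofactor −4z^2 + 7z + 4u^2 + u − 3.
The cofactor groups again: −4z^2 + 7z + 4u^2 + u − 3 = −4z(z − u − 1) + (−4u + 3)(z − u − 1); both groups contain (z − u − 1), giving −(4z + 4u − 3)(z − u − 1).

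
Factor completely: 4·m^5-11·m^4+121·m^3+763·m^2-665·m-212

Testing divisors of the constant over divisors of the leading coefficient, m = 1 is a root, so (m-1) is a factor; dividing leaves 4·m^4-7·m^3+114·m^2+877·m+212.
Next, m = -1/4 is a root, giving the factor (4·m+1) and quotient m^3-2·m^2+29·m+212.
Continuing, m = -4 is a root, so (m+4) is a factor; dividing leaves m^2-6·m+53.
The quadratic m^2-6·m+53 has discriminant -176 < 0 and is irreducible over ℤ.

(4·m+1)·(m+4)·(m-1)·(m^2-6·m+53)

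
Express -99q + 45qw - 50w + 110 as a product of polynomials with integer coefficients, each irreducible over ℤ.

Group as (45qw - 99q) + (-50w + 110) = 9q(5w - 11) - 10(5w - 11).
Both groups share the factor (5w - 11).

(5w - 11)(9q - 10)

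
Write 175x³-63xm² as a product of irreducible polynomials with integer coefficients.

Factor out 7x, leaving 25x²-9m², which is a difference of two squares.

7x(5x-3m)(5x+3m)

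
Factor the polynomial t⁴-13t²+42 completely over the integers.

(t²-6)(t²-7)

Substitute u = t² to get a quadratic in u, then factor.
t²-6 is irreducible over ℤ (6 is not a perfect square).
t²-7 is irreducible over ℤ (7 is not a perfect square).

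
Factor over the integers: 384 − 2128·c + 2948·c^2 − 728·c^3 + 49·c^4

(7·c − 2)·(7·c − 4)·(c − 6)·(c − 8)

Testing divisors of the constant over divisors of the leading coefficient, c = 8 is a root, so (c − 8) is a factor; dividing leaves 49·c^3 − 336·c^2 + 260·c − 48.
Continuing, c = 6 is a root, giving the factor (c − 6) and quotient 49·c^2 − 42·c + 8.
The remaining quadratic factors as (7·c − 4)(7·c − 2).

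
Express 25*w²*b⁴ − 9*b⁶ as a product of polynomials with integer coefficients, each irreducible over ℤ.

b⁴*(5*w − 3*b)*(5*w + 3*b)

Pull out the common factor b⁴, leaving 25*w² − 9*b².
Recognize a difference of squares with the parts 5*w and 3*b.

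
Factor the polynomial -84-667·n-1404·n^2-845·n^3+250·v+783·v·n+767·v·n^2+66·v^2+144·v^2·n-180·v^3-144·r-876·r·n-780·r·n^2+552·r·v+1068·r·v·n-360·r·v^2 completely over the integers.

Group: 12·r·(-30·v^2+89·v·n+46·v-65·n^2-73·n-12) + (6·v+13·n+7)·(-30·v^2+89·v·n+46·v-65·n^2-73·n-12); both groups contain (-30·v^2+89·v·n+46·v-65·n^2-73·n-12), so (12·r+6·v+13·n+7) is a factor with cofactor -30·v^2+89·v·n+46·v-65·n^2-73·n-12.
The cofactor groups again: -30·v^2+89·v·n+46·v-65·n^2-73·n-12 = -10·v·(3·v-5·n-1) + (13·n+12)·(3·v-5·n-1); both groups contain (3·v-5·n-1), giving -(10·v-13·n-12)·(3·v-5·n-1).

-(10·v-13·n-12)·(3·v-5·n-1)·(12·r+6·v+13·n+7)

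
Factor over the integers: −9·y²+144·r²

9·(4·r+y)·(4·r−y)

Pull out the common factor 9; 16·r²−y² is a difference of squares.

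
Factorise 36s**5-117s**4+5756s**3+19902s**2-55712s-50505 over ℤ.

(3s+13)(3s-7)(4s+3)(s**2-6s+185)

By the rational root theorem, s = 7/3 is a root, so (3s-7) is a factor; dividing leaves 12s**4-11s**3+1893s**2+11051s+7215.
Continuing, s = -13/3 is a root, so (3s+13) divides it; the quotient is 4s**3-21s**2+722s+555.
Then s = -3/4 is a root, so (4s+3) is a factor; dividing leaves s**2-6s+185.
The quadratic s**2-6s+185 has discriminant -704 < 0 and is irreducible over ℤ.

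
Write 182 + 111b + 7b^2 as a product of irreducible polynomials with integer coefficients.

(7b + 13)(b + 14)

Need a pair with product 7·182 = 1274 and sum 111: that's 13 and 98.
Split the middle term: 7b^2 + 13b + 98b + 182 = b(7b + 13) + 14(7b + 13).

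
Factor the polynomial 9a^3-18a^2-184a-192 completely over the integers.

(3a+4)(3a+8)(a-6)

Testing divisors of the constant over divisors of the leading coefficient, a = 6 is a root, so (a-6) divides it; the quotient is 9a^2+36a+32.
The remaining quadratic factors as (3a+8)(3a+4).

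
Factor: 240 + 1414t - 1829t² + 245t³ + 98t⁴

Trying the rational-root candidates, t = -6 is a root, giving the factor (t + 6) and quotient 98t³ - 343t² + 229t + 40.
Continuing, t = 8/7 is a root, so (7t - 8) is a factor; dividing leaves 14t² - 33t - 5.
The remaining quadratic factors as (2t - 5)(7t + 1).

(2t - 5)(7t + 1)(7t - 8)(t + 6)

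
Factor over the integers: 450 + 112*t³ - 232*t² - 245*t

Trying the rational-root candidates, t = -10/7 is a root, giving the factor (7*t + 10) and quotient 16*t² - 56*t + 45.
The remaining quadratic factors as (4*t - 5)(4*t - 9).

(4*t - 5)*(4*t - 9)*(7*t + 10)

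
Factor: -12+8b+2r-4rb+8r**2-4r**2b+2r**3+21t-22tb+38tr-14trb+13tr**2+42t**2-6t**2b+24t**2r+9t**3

Group: t(9t**2+6tr-6tb+6t+r**2-2rb+2r+2b-3) + (2r+4)(9t**2+6tr-6tb+6t+r**2-2rb+2r+2b-3); both groups contain (9t**2+6tr-6tb+6t+r**2-2rb+2r+2b-3), so (t+2r+4) is a factor with cofactor 9t**2+6tr-6tb+6t+r**2-2rb+2r+2b-3.
The cofactor groups again: 9t**2+6tr-6tb+6t+r**2-2rb+2r+2b-3 = 3t(3t+r-2b+3) + (r-1)(3t+r-2b+3); both groups contain (3t+r-2b+3), giving (3t+r-1)(3t+r-2b+3).

(3t+r-2b+3)(t+2r+4)(3t+r-1)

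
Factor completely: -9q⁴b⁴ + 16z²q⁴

Factor out q⁴ first: what remains is 16z² - 9b⁴.
Recognize a difference of squares with the parts 4z and 3b².

q⁴(4z - 3b²)(4z + 3b²)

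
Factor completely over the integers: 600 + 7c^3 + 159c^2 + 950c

Trying the rational-root candidates, c = −12 is a root, so (c + 12) is a factor; dividing leaves 7c^2 + 75c + 50.
The remaining quadratic factors as (c + 10)(7c + 5).

(7c + 5)(c + 10)(c + 12)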